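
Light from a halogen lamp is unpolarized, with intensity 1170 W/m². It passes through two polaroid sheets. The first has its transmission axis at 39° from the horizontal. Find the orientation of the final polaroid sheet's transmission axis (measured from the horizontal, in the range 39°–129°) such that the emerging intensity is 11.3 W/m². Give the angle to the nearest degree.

θ ≈ 121°

Unpolarized light through the first polarizer → I₁ = ½ I₀, now polarized at 39°.
Target fraction: 11.3 / 1170 W/m² = 0.009658 of I₀.
Need I₂/I₀ = 0.009658, so cos²(θ − 39°) = 0.009658 / 0.5 = 0.01932.
θ − 39° = arccos(√0.01932) = 82.0°, giving θ ≈ 39 + 82.0 = 121.0°.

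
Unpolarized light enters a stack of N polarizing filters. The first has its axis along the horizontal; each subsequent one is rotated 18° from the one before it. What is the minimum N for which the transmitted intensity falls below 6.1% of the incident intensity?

N = 22

First polarizer halves the unpolarized light: factor 1/2.
Each further stage multiplies by cos²(18°) = 0.9045.
After N polarizers: T = 0.5·0.9045^(N−1). Require T < 0.061 ⇒ N−1 > ln(0.061/0.5)/ln(0.9045) = 20.96, so N−1 ≥ 21 and N = 22.
Check: N=22 gives T = 0.06076 < 0.061; N=21 gives T = 0.06718.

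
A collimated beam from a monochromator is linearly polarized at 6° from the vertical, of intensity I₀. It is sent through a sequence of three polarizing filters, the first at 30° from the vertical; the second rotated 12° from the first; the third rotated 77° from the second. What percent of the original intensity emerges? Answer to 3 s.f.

≈ 4.04%

By Malus's law, I₁ = I₀ cos²(30° − 6°) = I₀ cos²(24°) = 0.8346 I₀.
I₂ = I₁ cos²(12°) = 0.8346 · 0.9568 I₀ = 0.7985 I₀.
I₃ = I₂ cos²(77°) = 0.7985 · 0.0506 I₀ = 0.04041 I₀.
That is 4.041% of the incident intensity.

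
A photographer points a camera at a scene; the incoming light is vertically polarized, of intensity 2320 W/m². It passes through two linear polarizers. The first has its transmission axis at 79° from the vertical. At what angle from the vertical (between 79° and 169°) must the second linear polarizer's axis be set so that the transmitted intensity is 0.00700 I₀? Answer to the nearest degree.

θ ≈ 143°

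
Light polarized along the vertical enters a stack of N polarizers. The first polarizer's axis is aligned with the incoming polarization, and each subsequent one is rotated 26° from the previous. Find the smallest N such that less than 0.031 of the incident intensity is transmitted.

N = 18

First polarizer is aligned with the polarization: full transmission.
Each further stage multiplies by cos²(26°) = 0.8078.
After N polarizers: T = 0.8078^(N−1). Require T < 0.031 ⇒ N−1 > ln(0.031)/ln(0.8078) = 16.28, so N−1 ≥ 17 and N = 18.
Check: N=18 gives T = 0.02657 < 0.031; N=17 gives T = 0.03289.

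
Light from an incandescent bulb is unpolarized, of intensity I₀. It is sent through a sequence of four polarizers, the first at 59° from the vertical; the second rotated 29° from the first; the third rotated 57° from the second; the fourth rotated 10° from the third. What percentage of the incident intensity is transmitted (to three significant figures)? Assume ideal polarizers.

Unpolarized light through the first polarizer → I₁ = ½ I₀, now polarized at 59°.
I₂ = I₁ cos²(29°) = 0.5 · 0.765 I₀ = 0.3825 I₀.
I₃ = I₂ cos²(57°) = 0.3825 · 0.2966 I₀ = 0.1135 I₀.
I₄ = I₃ cos²(10°) = 0.1135 · 0.9698 I₀ = 0.11 I₀.
That is 11% of the incident intensity.

≈ 11.0%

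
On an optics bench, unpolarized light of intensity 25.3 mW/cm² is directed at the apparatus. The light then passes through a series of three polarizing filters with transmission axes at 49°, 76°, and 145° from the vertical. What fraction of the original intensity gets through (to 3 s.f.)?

Unpolarized light through the first polarizer → I₁ = 25.3 mW/cm²/2 = 12.65 mW/cm², polarized at 49°.
I₂ = I₁ · cos²(27°) = 12.65 · 0.7939 = 10.04 mW/cm².
I₃ = I₂ · cos²(69°) = 10.04 · 0.1284 = 1.29 mW/cm².
Transmitted fraction = 0.05098.

I/I₀ ≈ 0.0510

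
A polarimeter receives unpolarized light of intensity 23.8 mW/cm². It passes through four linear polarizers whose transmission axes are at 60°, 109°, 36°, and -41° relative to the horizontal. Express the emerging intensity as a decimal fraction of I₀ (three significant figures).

I/I₀ ≈ 0.000931

Unpolarized light through the first polarizer → I₁ = 23.8 mW/cm²/2 = 11.9 mW/cm², polarized at 60°.
I₂ = I₁ · cos²(49°) = 11.9 · 0.4304 = 5.122 mW/cm².
I₃ = I₂ · cos²(73°) = 5.122 · 0.08548 = 0.4378 mW/cm².
I₄ = I₃ · cos²(77°) = 0.4378 · 0.0506 = 0.02216 mW/cm².
Transmitted fraction = 0.0009309.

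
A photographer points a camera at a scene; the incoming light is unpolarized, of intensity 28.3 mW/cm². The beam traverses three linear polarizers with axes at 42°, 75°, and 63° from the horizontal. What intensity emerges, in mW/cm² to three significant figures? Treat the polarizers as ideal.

I ≈ 9.52 mW/cm²

Unpolarized light through the first polarizer → I₁ = 28.3 mW/cm²/2 = 14.15 mW/cm², polarized at 42°.
I₂ = I₁ · cos²(33°) = 14.15 · 0.7034 = 9.953 mW/cm².
I₃ = I₂ · cos²(12°) = 9.953 · 0.9568 = 9.522 mW/cm².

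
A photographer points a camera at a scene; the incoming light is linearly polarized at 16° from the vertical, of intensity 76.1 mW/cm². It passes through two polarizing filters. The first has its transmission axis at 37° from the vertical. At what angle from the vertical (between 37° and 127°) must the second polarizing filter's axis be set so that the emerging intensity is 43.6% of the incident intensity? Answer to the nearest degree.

I₁ = I₀ cos²(37° − 16°) = I₀ cos²(21°) = 0.8716 I₀.
Need I₂/I₀ = 0.436, so cos²(θ − 37°) = 0.436 / 0.8716 = 0.5002.
θ − 37° = arccos(√0.5002) = 45.0°, giving θ ≈ 37 + 45.0 = 82.0°.

θ ≈ 82°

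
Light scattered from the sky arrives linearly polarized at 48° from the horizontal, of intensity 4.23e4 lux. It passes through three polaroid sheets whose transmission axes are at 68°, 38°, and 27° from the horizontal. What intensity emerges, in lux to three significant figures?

I₁ = 4.23e4 lux · cos²(20°) = 3.735e+04 lux.
I₂ = I₁ · cos²(30°) = 3.735e+04 · 0.75 = 2.801e+04 lux.
I₃ = I₂ · cos²(11°) = 2.801e+04 · 0.9636 = 2.699e+04 lux.

I ≈ 2.70e4 lux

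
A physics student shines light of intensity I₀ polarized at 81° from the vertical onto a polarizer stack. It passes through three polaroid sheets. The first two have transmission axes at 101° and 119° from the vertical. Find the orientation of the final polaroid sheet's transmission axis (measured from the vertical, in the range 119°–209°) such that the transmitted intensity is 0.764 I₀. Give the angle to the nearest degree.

θ ≈ 131°

I₁ = I₀ cos²(101° − 81°) = I₀ cos²(20°) = 0.883 I₀.
I₂ = I₁ cos²(119° − 101°) = 0.883 I₀ · cos²(18°) = 0.7987 I₀.
Need I₃/I₀ = 0.764, so cos²(θ − 119°) = 0.764 / 0.7987 = 0.9566.
θ − 119° = arccos(√0.9566) = 12.0°, giving θ ≈ 119 + 12.0 = 131.0°.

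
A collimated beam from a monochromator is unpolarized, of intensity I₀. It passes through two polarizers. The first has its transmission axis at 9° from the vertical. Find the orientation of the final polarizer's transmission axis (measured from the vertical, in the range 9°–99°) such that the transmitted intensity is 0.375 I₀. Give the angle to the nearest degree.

Unpolarized light through the first polarizer → I₁ = ½ I₀, now polarized at 9°.
Need I₂/I₀ = 0.375, so cos²(θ − 9°) = 0.375 / 0.5 = 0.75.
θ − 9° = arccos(√0.75) = 30.0°, giving θ ≈ 9 + 30.0 = 39.0°.

θ ≈ 39°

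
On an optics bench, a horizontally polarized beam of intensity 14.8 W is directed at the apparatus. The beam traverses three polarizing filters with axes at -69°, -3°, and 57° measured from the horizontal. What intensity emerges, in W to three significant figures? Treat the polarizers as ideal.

I ≈ 0.0786 W

By Malus's law, I₁ = 14.8 W · cos²(69°) = 1.901 W.
I₂ = I₁ · cos²(66°) = 1.901 · 0.1654 = 0.3144 W.
I₃ = I₂ · cos²(60°) = 0.3144 · 0.25 = 0.07861 W.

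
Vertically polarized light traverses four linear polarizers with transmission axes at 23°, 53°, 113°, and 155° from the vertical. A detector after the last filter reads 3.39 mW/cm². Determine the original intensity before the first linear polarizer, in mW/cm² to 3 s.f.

I₀ ≈ 38.6 mW/cm²

I₁ = I₀ cos²(23° − 0°) = I₀ cos²(23°) = 0.8473 I₀.
I₂ = I₁ cos²(53° − 23°) = 0.8473 I₀ · cos²(30°) = 0.6355 I₀.
I₃ = I₂ cos²(113° − 53°) = 0.6355 I₀ · cos²(60°) = 0.1589 I₀.
I₄ = I₃ cos²(155° − 113°) = 0.1589 I₀ · cos²(42°) = 0.08774 I₀.
So 3.39 mW/cm² = 0.08774 I₀, giving I₀ = 3.39/0.08774 = 38.64 mW/cm².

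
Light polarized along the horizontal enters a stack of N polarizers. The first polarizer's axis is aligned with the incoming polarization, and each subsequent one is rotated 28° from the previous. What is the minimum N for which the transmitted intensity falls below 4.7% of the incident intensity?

N = 14

First polarizer is aligned with the polarization: full transmission.
Each further stage multiplies by cos²(28°) = 0.7796.
After N polarizers: T = 0.7796^(N−1). Require T < 0.047 ⇒ N−1 > ln(0.047)/ln(0.7796) = 12.28, so N−1 ≥ 13 and N = 14.
Check: N=14 gives T = 0.03929 < 0.047; N=13 gives T = 0.0504.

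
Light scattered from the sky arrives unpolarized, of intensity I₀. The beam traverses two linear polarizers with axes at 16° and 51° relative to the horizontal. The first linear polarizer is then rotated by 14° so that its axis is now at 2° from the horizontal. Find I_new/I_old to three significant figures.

I_new/I_old ≈ 0.641

Before rotation:
Unpolarized light through the first polarizer → I₁ = ½ I₀, now polarized at 16°.
I₂ = I₁ cos²(51° − 16°) = 0.5 I₀ · cos²(35°) = 0.3355 I₀.
After rotation:
Unpolarized light through the first polarizer → I₁ = ½ I₀, now polarized at 2°.
I₂ = I₁ cos²(51° − 2°) = 0.5 I₀ · cos²(49°) = 0.2152 I₀.
Ratio = 0.2152 / 0.3355 = 0.6414.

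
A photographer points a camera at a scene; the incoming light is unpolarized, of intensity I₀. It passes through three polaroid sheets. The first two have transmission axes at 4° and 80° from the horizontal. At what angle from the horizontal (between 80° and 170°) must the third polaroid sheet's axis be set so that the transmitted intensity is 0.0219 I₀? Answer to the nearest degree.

Unpolarized light through the first polarizer → I₁ = ½ I₀, now polarized at 4°.
I₂ = I₁ cos²(80° − 4°) = 0.5 I₀ · cos²(76°) = 0.02926 I₀.
Need I₃/I₀ = 0.0219, so cos²(θ − 80°) = 0.0219 / 0.02926 = 0.7484.
θ − 80° = arccos(√0.7484) = 30.1°, giving θ ≈ 80 + 30.1 = 110.1°.

θ ≈ 110°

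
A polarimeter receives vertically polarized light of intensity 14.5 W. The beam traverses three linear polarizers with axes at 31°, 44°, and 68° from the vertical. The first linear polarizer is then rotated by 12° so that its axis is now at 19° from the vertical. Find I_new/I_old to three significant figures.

I_new/I_old ≈ 1.05

Before rotation:
By Malus's law, I₁ = I₀ cos²(31° − 0°) = I₀ cos²(31°) = 0.7347 I₀.
I₂ = I₁ cos²(44° − 31°) = 0.7347 I₀ · cos²(13°) = 0.6976 I₀.
I₃ = I₂ cos²(68° − 44°) = 0.6976 I₀ · cos²(24°) = 0.5822 I₀.
After rotation:
I₁ = I₀ cos²(19° − 0°) = I₀ cos²(19°) = 0.894 I₀.
I₂ = I₁ cos²(44° − 19°) = 0.894 I₀ · cos²(25°) = 0.7343 I₀.
I₃ = I₂ cos²(68° − 44°) = 0.7343 I₀ · cos²(24°) = 0.6128 I₀.
Ratio = 0.6128 / 0.5822 = 1.053.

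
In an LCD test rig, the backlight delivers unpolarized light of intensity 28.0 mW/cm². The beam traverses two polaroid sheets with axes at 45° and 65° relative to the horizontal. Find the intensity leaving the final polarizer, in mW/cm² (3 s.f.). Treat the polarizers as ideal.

I ≈ 12.4 mW/cm²

Unpolarized light through the first polarizer → I₁ = 28.0 mW/cm²/2 = 14 mW/cm², polarized at 45°.
I₂ = I₁ · cos²(20°) = 14 · 0.883 = 12.36 mW/cm².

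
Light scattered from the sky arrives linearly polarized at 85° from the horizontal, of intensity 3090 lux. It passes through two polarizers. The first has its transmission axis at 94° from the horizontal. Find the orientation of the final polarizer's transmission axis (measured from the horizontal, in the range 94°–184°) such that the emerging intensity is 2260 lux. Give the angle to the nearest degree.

By Malus's law, I₁ = I₀ cos²(94° − 85°) = I₀ cos²(9°) = 0.9755 I₀.
Target fraction: 2260 / 3090 lux = 0.7314 of I₀.
Need I₂/I₀ = 0.7314, so cos²(θ − 94°) = 0.7314 / 0.9755 = 0.7497.
θ − 94° = arccos(√0.7497) = 30.0°, giving θ ≈ 94 + 30.0 = 124.0°.

θ ≈ 124°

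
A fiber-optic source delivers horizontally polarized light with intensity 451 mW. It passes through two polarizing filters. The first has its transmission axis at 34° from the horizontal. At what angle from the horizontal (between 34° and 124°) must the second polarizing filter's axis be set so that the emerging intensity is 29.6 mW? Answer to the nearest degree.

θ ≈ 106°

I₁ = I₀ cos²(34° − 0°) = I₀ cos²(34°) = 0.6873 I₀.
Target fraction: 29.6 / 451 mW = 0.06563 of I₀.
Need I₂/I₀ = 0.06563, so cos²(θ − 34°) = 0.06563 / 0.6873 = 0.09549.
θ − 34° = arccos(√0.09549) = 72.0°, giving θ ≈ 34 + 72.0 = 106.0°.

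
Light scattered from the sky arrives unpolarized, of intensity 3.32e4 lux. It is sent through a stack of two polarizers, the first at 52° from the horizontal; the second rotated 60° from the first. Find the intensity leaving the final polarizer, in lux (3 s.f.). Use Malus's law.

I ≈ 4150 lux

Unpolarized light through the first polarizer → I₁ = 3.32e4 lux/2 = 1.66e+04 lux, polarized at 52°.
I₂ = I₁ · cos²(60°) = 1.66e+04 · 0.25 = 4150 lux.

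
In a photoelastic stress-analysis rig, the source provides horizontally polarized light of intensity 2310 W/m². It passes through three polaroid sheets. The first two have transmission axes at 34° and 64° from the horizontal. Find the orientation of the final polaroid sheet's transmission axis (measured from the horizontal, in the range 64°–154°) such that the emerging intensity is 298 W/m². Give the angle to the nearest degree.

I₁ = I₀ cos²(34° − 0°) = I₀ cos²(34°) = 0.6873 I₀.
I₂ = I₁ cos²(64° − 34°) = 0.6873 I₀ · cos²(30°) = 0.5155 I₀.
Target fraction: 298 / 2310 W/m² = 0.129 of I₀.
Need I₃/I₀ = 0.129, so cos²(θ − 64°) = 0.129 / 0.5155 = 0.2503.
θ − 64° = arccos(√0.2503) = 60.0°, giving θ ≈ 64 + 60.0 = 124.0°.

θ ≈ 124°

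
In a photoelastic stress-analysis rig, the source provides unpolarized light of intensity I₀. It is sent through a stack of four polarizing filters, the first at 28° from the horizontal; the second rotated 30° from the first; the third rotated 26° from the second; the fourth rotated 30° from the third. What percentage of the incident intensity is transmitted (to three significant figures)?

≈ 22.7%

Unpolarized light through the first polarizer → I₁ = ½ I₀, now polarized at 28°.
I₂ = I₁ cos²(30°) = 0.5 · 0.75 I₀ = 0.375 I₀.
I₃ = I₂ cos²(26°) = 0.375 · 0.8078 I₀ = 0.3029 I₀.
I₄ = I₃ cos²(30°) = 0.3029 · 0.75 I₀ = 0.2272 I₀.
That is 22.72% of the incident intensity.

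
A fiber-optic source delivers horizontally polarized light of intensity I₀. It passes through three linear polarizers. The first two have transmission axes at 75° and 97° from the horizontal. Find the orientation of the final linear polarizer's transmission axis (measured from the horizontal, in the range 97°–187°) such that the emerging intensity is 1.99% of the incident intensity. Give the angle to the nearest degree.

θ ≈ 151°

By Malus's law, I₁ = I₀ cos²(75° − 0°) = I₀ cos²(75°) = 0.06699 I₀.
I₂ = I₁ cos²(97° − 75°) = 0.06699 I₀ · cos²(22°) = 0.05759 I₀.
Need I₃/I₀ = 0.0199, so cos²(θ − 97°) = 0.0199 / 0.05759 = 0.3456.
θ − 97° = arccos(√0.3456) = 54.0°, giving θ ≈ 97 + 54.0 = 151.0°.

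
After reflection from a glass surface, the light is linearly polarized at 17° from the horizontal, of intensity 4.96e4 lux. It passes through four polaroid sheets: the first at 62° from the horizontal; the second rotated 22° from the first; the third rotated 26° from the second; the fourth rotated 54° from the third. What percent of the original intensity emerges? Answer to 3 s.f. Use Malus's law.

By Malus's law, I₁ = 4.96e4 lux · cos²(45°) = 2.48e+04 lux.
I₂ = I₁ · cos²(22°) = 2.48e+04 · 0.8597 = 2.132e+04 lux.
I₃ = I₂ · cos²(26°) = 2.132e+04 · 0.8078 = 1.722e+04 lux.
I₄ = I₃ · cos²(54°) = 1.722e+04 · 0.3455 = 5950 lux.
That is 12% of the incident intensity.

≈ 12.0%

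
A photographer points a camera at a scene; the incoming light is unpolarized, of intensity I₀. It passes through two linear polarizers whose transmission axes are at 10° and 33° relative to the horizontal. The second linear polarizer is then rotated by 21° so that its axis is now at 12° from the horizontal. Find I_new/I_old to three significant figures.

I_new/I_old ≈ 1.18

Before rotation:
Unpolarized light through the first polarizer → I₁ = ½ I₀, now polarized at 10°.
I₂ = I₁ cos²(33° − 10°) = 0.5 I₀ · cos²(23°) = 0.4237 I₀.
After rotation:
Unpolarized light through the first polarizer → I₁ = ½ I₀, now polarized at 10°.
I₂ = I₁ cos²(12° − 10°) = 0.5 I₀ · cos²(2°) = 0.4994 I₀.
Ratio = 0.4994 / 0.4237 = 1.179.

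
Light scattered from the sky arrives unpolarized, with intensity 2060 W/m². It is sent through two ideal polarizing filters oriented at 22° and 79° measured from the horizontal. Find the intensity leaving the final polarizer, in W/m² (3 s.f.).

Unpolarized light through the first polarizer → I₁ = 2060 W/m²/2 = 1030 W/m², polarized at 22°.
I₂ = I₁ · cos²(57°) = 1030 · 0.2966 = 305.5 W/m².

I ≈ 306 W/m²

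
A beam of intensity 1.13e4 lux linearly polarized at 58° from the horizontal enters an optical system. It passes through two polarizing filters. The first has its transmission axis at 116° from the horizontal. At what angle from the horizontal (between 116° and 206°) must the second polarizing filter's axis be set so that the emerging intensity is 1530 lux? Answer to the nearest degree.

θ ≈ 162°

I₁ = I₀ cos²(116° − 58°) = I₀ cos²(58°) = 0.2808 I₀.
Target fraction: 1530 / 1.13e4 lux = 0.1354 of I₀.
Need I₂/I₀ = 0.1354, so cos²(θ − 116°) = 0.1354 / 0.2808 = 0.4822.
θ − 116° = arccos(√0.4822) = 46.0°, giving θ ≈ 116 + 46.0 = 162.0°.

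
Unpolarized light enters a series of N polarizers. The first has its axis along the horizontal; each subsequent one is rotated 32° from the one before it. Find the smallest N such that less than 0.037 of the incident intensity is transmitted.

First polarizer halves the unpolarized light: factor 1/2.
Each further stage multiplies by cos²(32°) = 0.7192.
After N polarizers: T = 0.5·0.7192^(N−1). Require T < 0.037 ⇒ N−1 > ln(0.037/0.5)/ln(0.7192) = 7.90, so N−1 ≥ 8 and N = 9.
Check: N=9 gives T = 0.03578 < 0.037; N=8 gives T = 0.04976.

N = 9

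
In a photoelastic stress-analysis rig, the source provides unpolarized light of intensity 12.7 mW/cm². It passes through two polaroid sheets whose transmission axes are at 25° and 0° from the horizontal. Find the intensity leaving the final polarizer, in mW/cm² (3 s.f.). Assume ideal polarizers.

I ≈ 5.22 mW/cm²

Unpolarized light through the first polarizer → I₁ = 12.7 mW/cm²/2 = 6.35 mW/cm², polarized at 25°.
I₂ = I₁ · cos²(25°) = 6.35 · 0.8214 = 5.216 mW/cm².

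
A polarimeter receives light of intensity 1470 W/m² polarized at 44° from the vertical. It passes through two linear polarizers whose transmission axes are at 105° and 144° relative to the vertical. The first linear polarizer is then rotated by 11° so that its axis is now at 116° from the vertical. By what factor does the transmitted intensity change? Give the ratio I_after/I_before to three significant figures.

Before rotation:
By Malus's law, I₁ = I₀ cos²(105° − 44°) = I₀ cos²(61°) = 0.235 I₀.
I₂ = I₁ cos²(144° − 105°) = 0.235 I₀ · cos²(39°) = 0.142 I₀.
After rotation:
I₁ = I₀ cos²(116° − 44°) = I₀ cos²(72°) = 0.09549 I₀.
I₂ = I₁ cos²(144° − 116°) = 0.09549 I₀ · cos²(28°) = 0.07444 I₀.
Ratio = 0.07444 / 0.142 = 0.5244.

I_new/I_old ≈ 0.524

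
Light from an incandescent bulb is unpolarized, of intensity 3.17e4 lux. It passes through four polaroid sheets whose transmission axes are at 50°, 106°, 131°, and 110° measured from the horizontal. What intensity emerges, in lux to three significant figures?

I ≈ 3550 lux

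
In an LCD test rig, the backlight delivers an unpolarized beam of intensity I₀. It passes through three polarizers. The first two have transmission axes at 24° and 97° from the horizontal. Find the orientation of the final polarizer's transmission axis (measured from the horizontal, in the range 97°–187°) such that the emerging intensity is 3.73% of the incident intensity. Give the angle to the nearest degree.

Unpolarized light through the first polarizer → I₁ = ½ I₀, now polarized at 24°.
I₂ = I₁ cos²(97° − 24°) = 0.5 I₀ · cos²(73°) = 0.04274 I₀.
Need I₃/I₀ = 0.0373, so cos²(θ − 97°) = 0.0373 / 0.04274 = 0.8727.
θ − 97° = arccos(√0.8727) = 20.9°, giving θ ≈ 97 + 20.9 = 117.9°.

θ ≈ 118°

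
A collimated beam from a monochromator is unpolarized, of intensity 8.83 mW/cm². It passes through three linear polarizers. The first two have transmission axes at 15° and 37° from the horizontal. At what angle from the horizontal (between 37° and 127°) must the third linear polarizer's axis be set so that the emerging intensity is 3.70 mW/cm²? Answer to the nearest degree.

θ ≈ 46°

Unpolarized light through the first polarizer → I₁ = ½ I₀, now polarized at 15°.
I₂ = I₁ cos²(37° − 15°) = 0.5 I₀ · cos²(22°) = 0.4298 I₀.
Target fraction: 3.70 / 8.83 mW/cm² = 0.419 of I₀.
Need I₃/I₀ = 0.419, so cos²(θ − 37°) = 0.419 / 0.4298 = 0.9749.
θ − 37° = arccos(√0.9749) = 9.1°, giving θ ≈ 37 + 9.1 = 46.1°.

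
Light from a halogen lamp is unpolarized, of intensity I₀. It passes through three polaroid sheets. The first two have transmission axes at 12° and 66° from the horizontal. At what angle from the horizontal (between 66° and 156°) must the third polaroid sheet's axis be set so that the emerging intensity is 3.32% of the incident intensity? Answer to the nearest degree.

Unpolarized light through the first polarizer → I₁ = ½ I₀, now polarized at 12°.
I₂ = I₁ cos²(66° − 12°) = 0.5 I₀ · cos²(54°) = 0.1727 I₀.
Need I₃/I₀ = 0.0332, so cos²(θ − 66°) = 0.0332 / 0.1727 = 0.1922.
θ − 66° = arccos(√0.1922) = 64.0°, giving θ ≈ 66 + 64.0 = 130.0°.

θ ≈ 130°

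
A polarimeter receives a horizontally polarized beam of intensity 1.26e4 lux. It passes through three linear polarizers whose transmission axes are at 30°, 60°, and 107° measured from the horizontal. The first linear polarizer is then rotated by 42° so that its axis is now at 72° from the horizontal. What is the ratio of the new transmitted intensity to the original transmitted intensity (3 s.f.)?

Before rotation:
By Malus's law, I₁ = I₀ cos²(30° − 0°) = I₀ cos²(30°) = 0.75 I₀.
I₂ = I₁ cos²(60° − 30°) = 0.75 I₀ · cos²(30°) = 0.5625 I₀.
I₃ = I₂ cos²(107° − 60°) = 0.5625 I₀ · cos²(47°) = 0.2616 I₀.
After rotation:
I₁ = I₀ cos²(72° − 0°) = I₀ cos²(72°) = 0.09549 I₀.
I₂ = I₁ cos²(60° − 72°) = 0.09549 I₀ · cos²(12°) = 0.09136 I₀.
I₃ = I₂ cos²(107° − 60°) = 0.09136 I₀ · cos²(47°) = 0.0425 I₀.
Ratio = 0.0425 / 0.2616 = 0.1624.

I_new/I_old ≈ 0.162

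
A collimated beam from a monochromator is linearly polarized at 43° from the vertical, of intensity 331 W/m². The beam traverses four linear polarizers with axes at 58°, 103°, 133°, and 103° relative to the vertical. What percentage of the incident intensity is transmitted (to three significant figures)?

By Malus's law, I₁ = 331 W/m² · cos²(15°) = 308.8 W/m².
I₂ = I₁ · cos²(45°) = 308.8 · 0.5 = 154.4 W/m².
I₃ = I₂ · cos²(30°) = 154.4 · 0.75 = 115.8 W/m².
I₄ = I₃ · cos²(30°) = 115.8 · 0.75 = 86.86 W/m².
That is 26.24% of the incident intensity.

≈ 26.2%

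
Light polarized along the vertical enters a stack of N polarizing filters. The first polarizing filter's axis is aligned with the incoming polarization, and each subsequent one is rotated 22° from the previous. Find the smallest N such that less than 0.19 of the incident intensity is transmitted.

First polarizer is aligned with the polarization: full transmission.
Each further stage multiplies by cos²(22°) = 0.8597.
After N polarizers: T = 0.8597^(N−1). Require T < 0.19 ⇒ N−1 > ln(0.19)/ln(0.8597) = 10.98, so N−1 ≥ 11 and N = 12.
Check: N=12 gives T = 0.1895 < 0.19; N=11 gives T = 0.2205.

N = 12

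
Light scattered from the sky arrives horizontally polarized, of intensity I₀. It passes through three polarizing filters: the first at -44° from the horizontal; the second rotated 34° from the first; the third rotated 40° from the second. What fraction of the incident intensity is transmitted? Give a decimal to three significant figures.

≈ 0.209 I₀

I₁ = I₀ cos²(-44° − 0°) = I₀ cos²(44°) = 0.5174 I₀.
I₂ = I₁ cos²(34°) = 0.5174 · 0.6873 I₀ = 0.3556 I₀.
I₃ = I₂ cos²(40°) = 0.3556 · 0.5868 I₀ = 0.2087 I₀.
Transmitted fraction = 0.2087.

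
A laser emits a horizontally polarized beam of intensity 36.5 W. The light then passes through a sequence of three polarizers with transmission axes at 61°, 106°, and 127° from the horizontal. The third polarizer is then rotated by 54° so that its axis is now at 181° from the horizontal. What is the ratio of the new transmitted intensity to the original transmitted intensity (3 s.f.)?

I_new/I_old ≈ 0.0769

Before rotation:
I₁ = I₀ cos²(61° − 0°) = I₀ cos²(61°) = 0.235 I₀.
I₂ = I₁ cos²(106° − 61°) = 0.235 I₀ · cos²(45°) = 0.1175 I₀.
I₃ = I₂ cos²(127° − 106°) = 0.1175 I₀ · cos²(21°) = 0.1024 I₀.
After rotation:
I₁ = I₀ cos²(61° − 0°) = I₀ cos²(61°) = 0.235 I₀.
I₂ = I₁ cos²(106° − 61°) = 0.235 I₀ · cos²(45°) = 0.1175 I₀.
I₃ = I₂ cos²(181° − 106°) = 0.1175 I₀ · cos²(75°) = 0.007872 I₀.
Ratio = 0.007872 / 0.1024 = 0.07686.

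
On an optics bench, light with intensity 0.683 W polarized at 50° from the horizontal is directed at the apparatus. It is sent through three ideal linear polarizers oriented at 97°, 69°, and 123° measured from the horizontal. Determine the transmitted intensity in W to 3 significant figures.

I ≈ 0.0856 W

I₁ = 0.683 W · cos²(47°) = 0.3177 W.
I₂ = I₁ · cos²(28°) = 0.3177 · 0.7796 = 0.2477 W.
I₃ = I₂ · cos²(54°) = 0.2477 · 0.3455 = 0.08556 W.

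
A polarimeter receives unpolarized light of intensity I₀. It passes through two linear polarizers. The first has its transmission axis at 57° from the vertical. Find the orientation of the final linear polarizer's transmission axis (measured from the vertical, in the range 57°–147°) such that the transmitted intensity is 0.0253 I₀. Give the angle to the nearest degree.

θ ≈ 134°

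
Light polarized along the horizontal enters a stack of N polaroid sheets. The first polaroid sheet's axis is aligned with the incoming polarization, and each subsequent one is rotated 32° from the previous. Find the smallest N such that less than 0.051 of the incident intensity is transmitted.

N = 11

First polarizer is aligned with the polarization: full transmission.
Each further stage multiplies by cos²(32°) = 0.7192.
After N polarizers: T = 0.7192^(N−1). Require T < 0.051 ⇒ N−1 > ln(0.051)/ln(0.7192) = 9.03, so N−1 ≥ 10 and N = 11.
Check: N=11 gives T = 0.03702 < 0.051; N=10 gives T = 0.05147.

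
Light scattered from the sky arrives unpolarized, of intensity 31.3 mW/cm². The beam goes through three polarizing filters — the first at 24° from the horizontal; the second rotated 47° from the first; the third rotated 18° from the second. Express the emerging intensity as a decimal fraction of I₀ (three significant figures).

Unpolarized light through the first polarizer → I₁ = 31.3 mW/cm²/2 = 15.65 mW/cm², polarized at 24°.
I₂ = I₁ · cos²(47°) = 15.65 · 0.4651 = 7.279 mW/cm².
I₃ = I₂ · cos²(18°) = 7.279 · 0.9045 = 6.584 mW/cm².
Transmitted fraction = 0.2104.

I/I₀ ≈ 0.210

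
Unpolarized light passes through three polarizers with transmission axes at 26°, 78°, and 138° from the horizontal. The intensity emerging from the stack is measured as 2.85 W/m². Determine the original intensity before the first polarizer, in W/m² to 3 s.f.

I₀ ≈ 60.2 W/m²

Unpolarized light through the first polarizer → I₁ = ½ I₀, now polarized at 26°.
I₂ = I₁ cos²(78° − 26°) = 0.5 I₀ · cos²(52°) = 0.1895 I₀.
I₃ = I₂ cos²(138° − 78°) = 0.1895 I₀ · cos²(60°) = 0.04738 I₀.
So 2.85 W/m² = 0.04738 I₀, giving I₀ = 2.85/0.04738 = 60.15 W/m².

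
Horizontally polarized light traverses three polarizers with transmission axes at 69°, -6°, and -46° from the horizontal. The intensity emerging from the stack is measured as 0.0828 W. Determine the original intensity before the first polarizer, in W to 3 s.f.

I₀ ≈ 16.4 W

By Malus's law, I₁ = I₀ cos²(69° − 0°) = I₀ cos²(69°) = 0.1284 I₀.
I₂ = I₁ cos²(-6° − 69°) = 0.1284 I₀ · cos²(75°) = 0.008603 I₀.
I₃ = I₂ cos²(-46° + 6°) = 0.008603 I₀ · cos²(40°) = 0.005048 I₀.
So 0.0828 W = 0.005048 I₀, giving I₀ = 0.0828/0.005048 = 16.4 W.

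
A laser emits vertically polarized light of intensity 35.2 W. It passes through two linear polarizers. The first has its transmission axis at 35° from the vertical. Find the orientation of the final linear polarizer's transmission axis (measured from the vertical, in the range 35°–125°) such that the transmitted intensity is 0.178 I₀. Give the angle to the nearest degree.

I₁ = I₀ cos²(35° − 0°) = I₀ cos²(35°) = 0.671 I₀.
Need I₂/I₀ = 0.178, so cos²(θ − 35°) = 0.178 / 0.671 = 0.2653.
θ − 35° = arccos(√0.2653) = 59.0°, giving θ ≈ 35 + 59.0 = 94.0°.

θ ≈ 94°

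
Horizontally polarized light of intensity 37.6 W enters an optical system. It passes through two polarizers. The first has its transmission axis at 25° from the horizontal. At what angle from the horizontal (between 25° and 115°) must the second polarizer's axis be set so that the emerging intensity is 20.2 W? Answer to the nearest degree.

θ ≈ 61°

By Malus's law, I₁ = I₀ cos²(25° − 0°) = I₀ cos²(25°) = 0.8214 I₀.
Target fraction: 20.2 / 37.6 W = 0.5372 of I₀.
Need I₂/I₀ = 0.5372, so cos²(θ − 25°) = 0.5372 / 0.8214 = 0.6541.
θ − 25° = arccos(√0.6541) = 36.0°, giving θ ≈ 25 + 36.0 = 61.0°.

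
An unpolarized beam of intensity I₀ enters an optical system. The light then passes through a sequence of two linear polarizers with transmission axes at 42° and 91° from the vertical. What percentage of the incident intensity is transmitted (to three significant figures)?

≈ 21.5%

Unpolarized light through the first polarizer → I₁ = ½ I₀, now polarized at 42°.
I₂ = I₁ cos²(91° − 42°) = 0.5 I₀ · cos²(49°) = 0.2152 I₀.
That is 21.52% of the incident intensity.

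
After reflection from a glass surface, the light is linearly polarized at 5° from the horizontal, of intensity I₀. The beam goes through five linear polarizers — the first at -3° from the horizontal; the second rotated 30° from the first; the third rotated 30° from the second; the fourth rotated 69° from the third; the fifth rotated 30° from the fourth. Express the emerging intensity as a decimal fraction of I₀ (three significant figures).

By Malus's law, I₁ = I₀ cos²(-3° − 5°) = I₀ cos²(8°) = 0.9806 I₀.
I₂ = I₁ cos²(30°) = 0.9806 · 0.75 I₀ = 0.7355 I₀.
I₃ = I₂ cos²(30°) = 0.7355 · 0.75 I₀ = 0.5516 I₀.
I₄ = I₃ cos²(69°) = 0.5516 · 0.1284 I₀ = 0.07084 I₀.
I₅ = I₄ cos²(30°) = 0.07084 · 0.75 I₀ = 0.05313 I₀.
Transmitted fraction = 0.05313.

≈ 0.0531 I₀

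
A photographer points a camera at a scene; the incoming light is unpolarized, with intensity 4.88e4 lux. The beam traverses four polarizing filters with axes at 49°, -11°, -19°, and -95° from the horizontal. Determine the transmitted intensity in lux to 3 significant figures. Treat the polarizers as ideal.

Unpolarized light through the first polarizer → I₁ = 4.88e4 lux/2 = 2.44e+04 lux, polarized at 49°.
I₂ = I₁ · cos²(60°) = 2.44e+04 · 0.25 = 6100 lux.
I₃ = I₂ · cos²(8°) = 6100 · 0.9806 = 5982 lux.
I₄ = I₃ · cos²(76°) = 5982 · 0.05853 = 350.1 lux.

I ≈ 350 lux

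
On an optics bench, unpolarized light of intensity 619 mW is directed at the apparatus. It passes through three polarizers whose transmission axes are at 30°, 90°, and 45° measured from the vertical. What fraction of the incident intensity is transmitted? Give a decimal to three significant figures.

I/I₀ ≈ 0.0625

Unpolarized light through the first polarizer → I₁ = 619 mW/2 = 309.5 mW, polarized at 30°.
I₂ = I₁ · cos²(60°) = 309.5 · 0.25 = 77.38 mW.
I₃ = I₂ · cos²(45°) = 77.38 · 0.5 = 38.69 mW.
Transmitted fraction = 0.0625.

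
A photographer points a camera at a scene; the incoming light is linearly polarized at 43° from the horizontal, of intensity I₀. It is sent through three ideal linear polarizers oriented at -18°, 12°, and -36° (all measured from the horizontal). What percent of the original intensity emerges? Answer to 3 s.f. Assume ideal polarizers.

≈ 7.89%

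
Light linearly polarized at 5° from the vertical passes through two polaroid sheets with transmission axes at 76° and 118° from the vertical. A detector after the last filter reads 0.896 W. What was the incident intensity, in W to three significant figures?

I₁ = I₀ cos²(76° − 5°) = I₀ cos²(71°) = 0.106 I₀.
I₂ = I₁ cos²(118° − 76°) = 0.106 I₀ · cos²(42°) = 0.05854 I₀.
So 0.896 W = 0.05854 I₀, giving I₀ = 0.896/0.05854 = 15.31 W.

I₀ ≈ 15.3 W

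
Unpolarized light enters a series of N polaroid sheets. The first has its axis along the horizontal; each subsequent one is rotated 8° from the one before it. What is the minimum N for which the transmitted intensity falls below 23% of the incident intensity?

First polarizer halves the unpolarized light: factor 1/2.
Each further stage multiplies by cos²(8°) = 0.9806.
After N polarizers: T = 0.5·0.9806^(N−1). Require T < 0.23 ⇒ N−1 > ln(0.23/0.5)/ln(0.9806) = 39.70, so N−1 ≥ 40 and N = 41.
Check: N=41 gives T = 0.2287 < 0.23; N=40 gives T = 0.2332.

N = 41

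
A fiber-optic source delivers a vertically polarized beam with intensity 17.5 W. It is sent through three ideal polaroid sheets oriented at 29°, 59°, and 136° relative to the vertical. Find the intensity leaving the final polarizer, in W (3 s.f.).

I ≈ 0.508 W

I₁ = 17.5 W · cos²(29°) = 13.39 W.
I₂ = I₁ · cos²(30°) = 13.39 · 0.75 = 10.04 W.
I₃ = I₂ · cos²(77°) = 10.04 · 0.0506 = 0.5081 W.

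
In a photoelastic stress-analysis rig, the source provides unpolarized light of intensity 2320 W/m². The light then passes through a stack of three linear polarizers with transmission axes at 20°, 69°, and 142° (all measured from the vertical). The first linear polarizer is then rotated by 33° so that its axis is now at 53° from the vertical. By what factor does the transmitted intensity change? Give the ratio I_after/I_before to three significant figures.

Before rotation:
Unpolarized light through the first polarizer → I₁ = ½ I₀, now polarized at 20°.
I₂ = I₁ cos²(69° − 20°) = 0.5 I₀ · cos²(49°) = 0.2152 I₀.
I₃ = I₂ cos²(142° − 69°) = 0.2152 I₀ · cos²(73°) = 0.0184 I₀.
After rotation:
Unpolarized light through the first polarizer → I₁ = ½ I₀, now polarized at 53°.
I₂ = I₁ cos²(69° − 53°) = 0.5 I₀ · cos²(16°) = 0.462 I₀.
I₃ = I₂ cos²(142° − 69°) = 0.462 I₀ · cos²(73°) = 0.03949 I₀.
Ratio = 0.03949 / 0.0184 = 2.147.

I_new/I_old ≈ 2.15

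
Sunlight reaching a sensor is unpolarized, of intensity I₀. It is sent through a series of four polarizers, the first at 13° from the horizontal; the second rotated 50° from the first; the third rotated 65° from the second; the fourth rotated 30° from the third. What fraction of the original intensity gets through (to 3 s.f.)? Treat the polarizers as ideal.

Unpolarized light through the first polarizer → I₁ = ½ I₀, now polarized at 13°.
I₂ = I₁ cos²(50°) = 0.5 · 0.4132 I₀ = 0.2066 I₀.
I₃ = I₂ cos²(65°) = 0.2066 · 0.1786 I₀ = 0.0369 I₀.
I₄ = I₃ cos²(30°) = 0.0369 · 0.75 I₀ = 0.02767 I₀.
Transmitted fraction = 0.02767.

≈ 0.0277 I₀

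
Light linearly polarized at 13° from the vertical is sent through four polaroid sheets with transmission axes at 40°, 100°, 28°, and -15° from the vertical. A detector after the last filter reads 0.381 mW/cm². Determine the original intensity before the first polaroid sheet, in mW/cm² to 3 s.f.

I₀ ≈ 37.6 mW/cm²

I₁ = I₀ cos²(40° − 13°) = I₀ cos²(27°) = 0.7939 I₀.
I₂ = I₁ cos²(100° − 40°) = 0.7939 I₀ · cos²(60°) = 0.1985 I₀.
I₃ = I₂ cos²(28° − 100°) = 0.1985 I₀ · cos²(72°) = 0.01895 I₀.
I₄ = I₃ cos²(-15° − 28°) = 0.01895 I₀ · cos²(43°) = 0.01014 I₀.
So 0.381 mW/cm² = 0.01014 I₀, giving I₀ = 0.381/0.01014 = 37.58 mW/cm².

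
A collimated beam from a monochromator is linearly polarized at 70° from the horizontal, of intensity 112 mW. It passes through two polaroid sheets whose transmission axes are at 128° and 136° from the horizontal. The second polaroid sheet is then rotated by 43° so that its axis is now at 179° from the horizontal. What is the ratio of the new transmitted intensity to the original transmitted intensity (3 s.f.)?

I_new/I_old ≈ 0.404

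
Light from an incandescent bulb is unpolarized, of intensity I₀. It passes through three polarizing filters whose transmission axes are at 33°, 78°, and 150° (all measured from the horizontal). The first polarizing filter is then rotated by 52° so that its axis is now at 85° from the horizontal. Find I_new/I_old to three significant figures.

I_new/I_old ≈ 1.97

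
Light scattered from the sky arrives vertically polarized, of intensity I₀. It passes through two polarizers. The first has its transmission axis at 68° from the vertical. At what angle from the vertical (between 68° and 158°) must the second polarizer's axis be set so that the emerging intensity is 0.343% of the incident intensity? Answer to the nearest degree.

θ ≈ 149°

I₁ = I₀ cos²(68° − 0°) = I₀ cos²(68°) = 0.1403 I₀.
Need I₂/I₀ = 0.00343, so cos²(θ − 68°) = 0.00343 / 0.1403 = 0.02444.
θ − 68° = arccos(√0.02444) = 81.0°, giving θ ≈ 68 + 81.0 = 149.0°.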